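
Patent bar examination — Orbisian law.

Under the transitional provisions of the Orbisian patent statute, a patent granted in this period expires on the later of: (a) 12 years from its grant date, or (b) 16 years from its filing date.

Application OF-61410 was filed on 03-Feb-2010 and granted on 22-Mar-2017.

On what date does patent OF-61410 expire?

2029-03-22

(a) grant + 12 years → 22 March 2029.
(b) filing + 16 years → 3 February 2026.
Later of the two: 22 March 2029.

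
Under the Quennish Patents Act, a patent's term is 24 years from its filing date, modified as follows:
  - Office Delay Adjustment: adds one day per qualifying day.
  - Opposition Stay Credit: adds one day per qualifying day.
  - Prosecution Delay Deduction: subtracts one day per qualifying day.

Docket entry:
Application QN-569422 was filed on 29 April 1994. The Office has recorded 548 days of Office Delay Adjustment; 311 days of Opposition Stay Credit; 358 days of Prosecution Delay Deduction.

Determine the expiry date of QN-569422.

2019-09-12

Base term: filing date + 24 years → 29 April 2018.
Office Delay Adjustment: +548 days → 29 October 2019.
Opposition Stay Credit: +311 days → 4 September 2020.
Prosecution Delay Deduction: −358 days → 12 September 2019.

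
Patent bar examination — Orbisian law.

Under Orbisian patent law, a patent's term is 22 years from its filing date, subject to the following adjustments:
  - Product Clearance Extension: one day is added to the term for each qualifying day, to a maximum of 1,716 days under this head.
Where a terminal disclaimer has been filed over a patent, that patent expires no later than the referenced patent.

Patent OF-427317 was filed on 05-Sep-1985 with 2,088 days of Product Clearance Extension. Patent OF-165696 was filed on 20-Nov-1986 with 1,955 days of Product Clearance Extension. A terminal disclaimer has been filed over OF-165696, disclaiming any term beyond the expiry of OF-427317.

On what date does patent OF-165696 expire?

May 17, 2012

Natural term of OF-165696:
  Base: filing + 22 years → 20 November 2008.
  Product Clearance Extension: 1955 days claimed exceeds the 1716-day cap, so +1716 days → 2 August 2013.
Expiry of referenced patent OF-427317:
  Base: filing + 22 years → 5 September 2007.
  Product Clearance Extension: 2088 days claimed exceeds the 1716-day cap, so +1716 days → 17 May 2012.
Terminal disclaimer: OF-165696 expires on the earlier of 2 August 2013 and 17 May 2012.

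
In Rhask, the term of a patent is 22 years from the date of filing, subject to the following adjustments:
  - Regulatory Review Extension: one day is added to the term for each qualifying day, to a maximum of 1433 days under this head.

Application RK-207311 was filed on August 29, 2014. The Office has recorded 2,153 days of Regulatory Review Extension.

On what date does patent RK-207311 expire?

2040-08-01

Base term: filing date + 22 years → 29 August 2036.
Regulatory Review Extension: 2153 days claimed exceeds the 1433-day cap, so +1433 days → 1 August 2040.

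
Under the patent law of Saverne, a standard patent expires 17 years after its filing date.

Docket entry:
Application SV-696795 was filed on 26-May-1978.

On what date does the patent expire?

Filing date + 17 years → 26 May 1995.

May 26, 1995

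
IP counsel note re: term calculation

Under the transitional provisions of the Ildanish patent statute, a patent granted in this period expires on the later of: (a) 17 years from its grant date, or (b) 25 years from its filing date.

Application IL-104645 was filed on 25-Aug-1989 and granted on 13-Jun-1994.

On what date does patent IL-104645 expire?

2014-08-25

(a) grant + 17 years → 13 June 2011.
(b) filing + 25 years → 25 August 2014.
Later of the two: 25 August 2014.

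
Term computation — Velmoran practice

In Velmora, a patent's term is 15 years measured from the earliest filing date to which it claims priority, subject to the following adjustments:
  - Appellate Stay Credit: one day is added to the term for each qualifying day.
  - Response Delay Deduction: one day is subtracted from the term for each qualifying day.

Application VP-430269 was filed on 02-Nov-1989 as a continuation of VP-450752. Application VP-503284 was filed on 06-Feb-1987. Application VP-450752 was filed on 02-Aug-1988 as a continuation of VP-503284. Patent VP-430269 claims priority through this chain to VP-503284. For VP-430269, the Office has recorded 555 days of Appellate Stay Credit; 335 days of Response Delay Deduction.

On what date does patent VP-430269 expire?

2002-09-14

Earliest priority filing: 6 February 1987.
Base term: 6 February 1987 + 15 years → 6 February 2002.
Appellate Stay Credit: +555 days → 15 August 2003.
Response Delay Deduction: −335 days → 14 September 2002.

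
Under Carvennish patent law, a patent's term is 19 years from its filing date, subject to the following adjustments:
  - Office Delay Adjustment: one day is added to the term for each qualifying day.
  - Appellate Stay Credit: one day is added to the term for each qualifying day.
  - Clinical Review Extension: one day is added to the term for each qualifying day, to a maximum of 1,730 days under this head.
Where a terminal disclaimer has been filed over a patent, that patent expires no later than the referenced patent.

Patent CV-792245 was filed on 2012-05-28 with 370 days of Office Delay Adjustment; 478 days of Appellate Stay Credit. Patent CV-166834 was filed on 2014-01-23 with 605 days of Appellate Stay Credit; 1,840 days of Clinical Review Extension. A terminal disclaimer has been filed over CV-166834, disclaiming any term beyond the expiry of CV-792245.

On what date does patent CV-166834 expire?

Natural term of CV-166834:
  Base: filing + 19 years → 23 January 2033.
  Appellate Stay Credit: +605 days → 20 September 2034.
  Clinical Review Extension: 1840 days claimed exceeds the 1730-day cap, so +1730 days → 16 June 2039.
Expiry of referenced patent CV-792245:
  Base: filing + 19 years → 28 May 2031.
  Office Delay Adjustment: +370 days → 1 June 2032.
  Appellate Stay Credit: +478 days → 22 September 2033.
Terminal disclaimer: CV-166834 expires on the earlier of 16 June 2039 and 22 September 2033.

2033-09-22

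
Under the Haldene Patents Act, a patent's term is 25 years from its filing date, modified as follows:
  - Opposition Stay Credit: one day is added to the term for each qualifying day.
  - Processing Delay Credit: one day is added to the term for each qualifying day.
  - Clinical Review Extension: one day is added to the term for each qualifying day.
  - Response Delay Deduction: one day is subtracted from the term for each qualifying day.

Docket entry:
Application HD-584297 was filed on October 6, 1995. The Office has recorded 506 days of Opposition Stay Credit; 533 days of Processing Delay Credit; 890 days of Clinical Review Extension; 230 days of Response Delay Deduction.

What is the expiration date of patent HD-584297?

Base term: filing date + 25 years → 6 October 2020.
Opposition Stay Credit: +506 days → 24 February 2022.
Processing Delay Credit: +533 days → 11 August 2023.
Clinical Review Extension: +890 days → 17 January 2026.
Response Delay Deduction: −230 days → 1 June 2025.

2025-06-01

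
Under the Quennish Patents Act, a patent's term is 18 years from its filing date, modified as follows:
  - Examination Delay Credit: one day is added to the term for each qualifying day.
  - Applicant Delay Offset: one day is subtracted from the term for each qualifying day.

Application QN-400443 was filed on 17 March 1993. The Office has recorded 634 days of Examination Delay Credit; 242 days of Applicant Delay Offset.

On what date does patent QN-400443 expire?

Base term: filing date + 18 years → 17 March 2011.
Examination Delay Credit: +634 days → 10 December 2012.
Applicant Delay Offset: −242 days → 12 April 2012.

2012-04-12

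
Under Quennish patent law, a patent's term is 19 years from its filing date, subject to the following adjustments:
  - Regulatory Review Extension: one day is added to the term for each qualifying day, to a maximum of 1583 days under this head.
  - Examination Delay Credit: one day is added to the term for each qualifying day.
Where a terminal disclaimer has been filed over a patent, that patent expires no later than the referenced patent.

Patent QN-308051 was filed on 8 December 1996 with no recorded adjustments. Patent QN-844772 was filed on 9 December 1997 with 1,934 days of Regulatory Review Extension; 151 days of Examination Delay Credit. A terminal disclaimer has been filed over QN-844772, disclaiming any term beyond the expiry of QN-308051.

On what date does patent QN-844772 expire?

December 8, 2015

Natural term of QN-844772:
  Base: filing + 19 years → 9 December 2016.
  Regulatory Review Extension: 1934 days claimed exceeds the 1583-day cap, so +1583 days → 10 April 2021.
  Examination Delay Credit: +151 days → 8 September 2021.
Expiry of referenced patent QN-308051:
  Base: filing + 19 years → 8 December 2015.
Terminal disclaimer: QN-844772 expires on the earlier of 8 September 2021 and 8 December 2015.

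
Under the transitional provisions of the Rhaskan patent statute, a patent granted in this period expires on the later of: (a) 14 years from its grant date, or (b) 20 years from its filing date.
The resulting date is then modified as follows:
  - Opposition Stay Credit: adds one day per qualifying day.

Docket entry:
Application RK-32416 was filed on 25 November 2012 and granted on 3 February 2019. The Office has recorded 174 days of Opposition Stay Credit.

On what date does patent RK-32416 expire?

(a) grant + 14 years → 3 February 2033.
(b) filing + 20 years → 25 November 2032.
Later of the two: 3 February 2033.
Opposition Stay Credit: +174 days → 27 July 2033.

2033-07-27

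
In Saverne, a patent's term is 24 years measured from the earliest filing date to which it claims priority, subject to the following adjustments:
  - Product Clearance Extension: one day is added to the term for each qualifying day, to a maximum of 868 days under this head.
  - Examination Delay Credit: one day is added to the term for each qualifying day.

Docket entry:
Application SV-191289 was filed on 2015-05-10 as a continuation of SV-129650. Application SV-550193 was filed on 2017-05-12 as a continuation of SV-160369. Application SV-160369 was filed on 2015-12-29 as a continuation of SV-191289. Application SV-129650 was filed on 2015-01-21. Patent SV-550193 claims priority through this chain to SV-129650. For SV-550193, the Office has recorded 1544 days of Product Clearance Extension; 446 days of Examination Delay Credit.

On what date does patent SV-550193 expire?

Earliest priority filing: 21 January 2015.
Base term: 21 January 2015 + 24 years → 21 January 2039.
Product Clearance Extension: 1544 days claimed exceeds the 868-day cap, so +868 days → 7 June 2041.
Examination Delay Credit: +446 days → 27 August 2042.

August 27, 2042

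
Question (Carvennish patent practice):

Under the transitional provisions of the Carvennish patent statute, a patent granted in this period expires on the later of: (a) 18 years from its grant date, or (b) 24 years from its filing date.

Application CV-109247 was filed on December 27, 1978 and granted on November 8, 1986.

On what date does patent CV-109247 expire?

2004-11-08

(a) grant + 18 years → 8 November 2004.
(b) filing + 24 years → 27 December 2002.
Later of the two: 8 November 2004.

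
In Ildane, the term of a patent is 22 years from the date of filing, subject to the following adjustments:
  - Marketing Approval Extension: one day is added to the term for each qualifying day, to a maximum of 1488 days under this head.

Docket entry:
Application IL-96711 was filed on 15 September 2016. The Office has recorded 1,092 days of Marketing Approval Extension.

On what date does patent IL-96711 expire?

September 11, 2041

Base term: filing date + 22 years → 15 September 2038.
Marketing Approval Extension: 1092 days (within the 1488-day cap) → +1092 days → 11 September 2041.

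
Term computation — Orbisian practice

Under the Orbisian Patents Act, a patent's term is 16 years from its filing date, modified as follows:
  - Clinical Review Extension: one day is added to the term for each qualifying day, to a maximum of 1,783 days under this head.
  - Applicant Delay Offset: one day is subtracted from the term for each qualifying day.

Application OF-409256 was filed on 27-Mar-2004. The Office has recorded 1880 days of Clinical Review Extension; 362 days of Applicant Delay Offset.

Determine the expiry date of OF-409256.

Base term: filing date + 16 years → 27 March 2020.
Clinical Review Extension: 1880 days claimed exceeds the 1783-day cap, so +1783 days → 12 February 2025.
Applicant Delay Offset: −362 days → 16 February 2024.

2024-02-16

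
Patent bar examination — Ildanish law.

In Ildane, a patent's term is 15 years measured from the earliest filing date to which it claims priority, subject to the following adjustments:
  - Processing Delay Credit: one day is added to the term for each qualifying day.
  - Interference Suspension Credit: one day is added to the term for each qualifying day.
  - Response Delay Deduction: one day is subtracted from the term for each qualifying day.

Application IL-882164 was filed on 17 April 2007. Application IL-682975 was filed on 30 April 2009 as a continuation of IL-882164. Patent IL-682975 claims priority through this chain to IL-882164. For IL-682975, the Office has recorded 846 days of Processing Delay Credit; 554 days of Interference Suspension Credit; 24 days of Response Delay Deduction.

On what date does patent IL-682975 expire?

Earliest priority filing: 17 April 2007.
Base term: 17 April 2007 + 15 years → 17 April 2022.
Processing Delay Credit: +846 days → 10 August 2024.
Interference Suspension Credit: +554 days → 15 February 2026.
Response Delay Deduction: −24 days → 22 January 2026.

2026-01-22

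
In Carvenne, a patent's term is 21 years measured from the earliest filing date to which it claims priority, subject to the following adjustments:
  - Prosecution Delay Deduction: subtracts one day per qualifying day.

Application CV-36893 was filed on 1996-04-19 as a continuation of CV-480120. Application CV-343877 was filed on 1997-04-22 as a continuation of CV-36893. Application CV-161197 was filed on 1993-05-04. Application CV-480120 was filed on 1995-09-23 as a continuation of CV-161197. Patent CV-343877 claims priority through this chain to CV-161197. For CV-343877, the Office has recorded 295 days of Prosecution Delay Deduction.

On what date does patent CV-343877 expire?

Earliest priority filing: 4 May 1993.
Base term: 4 May 1993 + 21 years → 4 May 2014.
Prosecution Delay Deduction: −295 days → 13 July 2013.

July 13, 2013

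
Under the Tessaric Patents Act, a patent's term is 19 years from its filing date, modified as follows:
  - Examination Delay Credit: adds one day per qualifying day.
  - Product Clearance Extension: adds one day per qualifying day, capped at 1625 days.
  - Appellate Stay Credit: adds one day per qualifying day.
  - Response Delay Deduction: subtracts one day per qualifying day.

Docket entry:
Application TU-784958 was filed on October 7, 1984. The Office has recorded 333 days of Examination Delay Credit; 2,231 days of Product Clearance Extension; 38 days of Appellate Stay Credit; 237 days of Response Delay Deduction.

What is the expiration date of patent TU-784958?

July 31, 2008

Base term: filing date + 19 years → 7 October 2003.
Examination Delay Credit: +333 days → 4 September 2004.
Product Clearance Extension: 2231 days claimed exceeds the 1625-day cap, so +1625 days → 15 February 2009.
Appellate Stay Credit: +38 days → 25 March 2009.
Response Delay Deduction: −237 days → 31 July 2008.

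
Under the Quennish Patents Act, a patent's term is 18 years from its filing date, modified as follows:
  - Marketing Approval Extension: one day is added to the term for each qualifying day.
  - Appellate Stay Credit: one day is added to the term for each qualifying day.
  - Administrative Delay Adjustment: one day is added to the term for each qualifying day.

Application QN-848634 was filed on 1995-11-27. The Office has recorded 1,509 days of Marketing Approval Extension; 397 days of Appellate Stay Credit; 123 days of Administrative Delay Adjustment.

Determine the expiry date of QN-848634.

Base term: filing date + 18 years → 27 November 2013.
Marketing Approval Extension: +1509 days → 14 January 2018.
Appellate Stay Credit: +397 days → 15 February 2019.
Administrative Delay Adjustment: +123 days → 18 June 2019.

2019-06-18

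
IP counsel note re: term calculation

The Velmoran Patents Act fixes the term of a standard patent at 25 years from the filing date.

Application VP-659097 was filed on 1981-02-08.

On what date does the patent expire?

February 8, 2006

Filing date + 25 years → 8 February 2006.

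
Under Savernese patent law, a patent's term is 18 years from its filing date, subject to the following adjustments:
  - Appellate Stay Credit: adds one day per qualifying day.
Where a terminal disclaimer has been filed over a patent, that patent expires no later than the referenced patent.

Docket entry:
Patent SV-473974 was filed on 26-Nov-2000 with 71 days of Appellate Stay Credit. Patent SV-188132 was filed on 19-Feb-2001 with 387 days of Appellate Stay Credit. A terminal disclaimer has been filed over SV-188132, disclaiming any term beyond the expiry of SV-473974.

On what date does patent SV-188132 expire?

2019-02-05

Natural term of SV-188132:
  Base: filing + 18 years → 19 February 2019.
  Appellate Stay Credit: +387 days → 12 March 2020.
Expiry of referenced patent SV-473974:
  Base: filing + 18 years → 26 November 2018.
  Appellate Stay Credit: +71 days → 5 February 2019.
Terminal disclaimer: SV-188132 expires on the earlier of 12 March 2020 and 5 February 2019.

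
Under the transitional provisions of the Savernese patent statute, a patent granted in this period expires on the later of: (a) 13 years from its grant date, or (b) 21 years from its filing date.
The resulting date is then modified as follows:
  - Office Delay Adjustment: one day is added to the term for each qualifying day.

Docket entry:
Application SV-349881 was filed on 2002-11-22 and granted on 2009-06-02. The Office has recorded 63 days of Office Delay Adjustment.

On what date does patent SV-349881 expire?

(a) grant + 13 years → 2 June 2022.
(b) filing + 21 years → 22 November 2023.
Later of the two: 22 November 2023.
Office Delay Adjustment: +63 days → 24 January 2024.

2024-01-24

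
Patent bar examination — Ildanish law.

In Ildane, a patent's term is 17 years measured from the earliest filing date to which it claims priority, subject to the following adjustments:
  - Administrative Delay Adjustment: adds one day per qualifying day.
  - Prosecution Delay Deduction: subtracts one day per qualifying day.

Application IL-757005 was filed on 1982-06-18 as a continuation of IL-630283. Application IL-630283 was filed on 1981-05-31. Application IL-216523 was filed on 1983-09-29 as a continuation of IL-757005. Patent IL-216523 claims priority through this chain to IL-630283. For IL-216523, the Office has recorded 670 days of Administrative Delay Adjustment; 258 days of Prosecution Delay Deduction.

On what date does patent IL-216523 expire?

July 17, 1999

Earliest priority filing: 31 May 1981.
Base term: 31 May 1981 + 17 years → 31 May 1998.
Administrative Delay Adjustment: +670 days → 31 March 2000.
Prosecution Delay Deduction: −258 days → 17 July 1999.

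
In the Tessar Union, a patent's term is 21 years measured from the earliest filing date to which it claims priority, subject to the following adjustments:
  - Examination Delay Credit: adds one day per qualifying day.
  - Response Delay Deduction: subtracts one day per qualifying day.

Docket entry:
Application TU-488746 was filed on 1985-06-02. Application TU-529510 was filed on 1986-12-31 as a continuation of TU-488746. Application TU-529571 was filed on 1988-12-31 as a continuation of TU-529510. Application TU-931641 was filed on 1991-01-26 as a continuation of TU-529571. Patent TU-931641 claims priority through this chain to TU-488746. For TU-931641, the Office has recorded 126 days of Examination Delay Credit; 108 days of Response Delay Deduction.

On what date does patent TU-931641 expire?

2006-06-20

Earliest priority filing: 2 June 1985.
Base term: 2 June 1985 + 21 years → 2 June 2006.
Examination Delay Credit: +126 days → 6 October 2006.
Response Delay Deduction: −108 days → 20 June 2006.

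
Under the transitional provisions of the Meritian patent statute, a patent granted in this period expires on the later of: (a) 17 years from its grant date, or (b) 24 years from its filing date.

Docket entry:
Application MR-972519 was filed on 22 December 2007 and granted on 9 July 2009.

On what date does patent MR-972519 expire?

2031-12-22

(a) grant + 17 years → 9 July 2026.
(b) filing + 24 years → 22 December 2031.
Later of the two: 22 December 2031.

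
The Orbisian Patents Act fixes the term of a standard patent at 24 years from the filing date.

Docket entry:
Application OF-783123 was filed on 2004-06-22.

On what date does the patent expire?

Filing date + 24 years → 22 June 2028.

2028-06-22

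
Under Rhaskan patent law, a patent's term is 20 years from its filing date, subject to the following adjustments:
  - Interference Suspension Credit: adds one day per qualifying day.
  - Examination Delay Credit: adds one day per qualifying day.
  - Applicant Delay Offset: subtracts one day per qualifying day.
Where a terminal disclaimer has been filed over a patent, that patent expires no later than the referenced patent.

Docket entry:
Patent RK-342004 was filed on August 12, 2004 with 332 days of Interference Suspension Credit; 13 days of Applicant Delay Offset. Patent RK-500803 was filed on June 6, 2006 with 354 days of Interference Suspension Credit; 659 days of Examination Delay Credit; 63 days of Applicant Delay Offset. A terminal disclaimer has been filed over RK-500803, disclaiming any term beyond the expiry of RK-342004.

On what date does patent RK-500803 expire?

Natural term of RK-500803:
  Base: filing + 20 years → 6 June 2026.
  Interference Suspension Credit: +354 days → 26 May 2027.
  Examination Delay Credit: +659 days → 15 March 2029.
  Applicant Delay Offset: −63 days → 11 January 2029.
Expiry of referenced patent RK-342004:
  Base: filing + 20 years → 12 August 2024.
  Interference Suspension Credit: +332 days → 10 July 2025.
  Applicant Delay Offset: −13 days → 27 June 2025.
Terminal disclaimer: RK-500803 expires on the earlier of 11 January 2029 and 27 June 2025.

2025-06-27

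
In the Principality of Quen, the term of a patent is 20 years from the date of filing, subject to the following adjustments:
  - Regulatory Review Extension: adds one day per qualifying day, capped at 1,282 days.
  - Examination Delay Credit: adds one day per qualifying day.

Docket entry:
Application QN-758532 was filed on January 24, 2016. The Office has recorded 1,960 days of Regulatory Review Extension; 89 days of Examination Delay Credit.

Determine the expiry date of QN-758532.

2039-10-26

Base term: filing date + 20 years → 24 January 2036.
Regulatory Review Extension: 1960 days claimed exceeds the 1282-day cap, so +1282 days → 29 July 2039.
Examination Delay Credit: +89 days → 26 October 2039.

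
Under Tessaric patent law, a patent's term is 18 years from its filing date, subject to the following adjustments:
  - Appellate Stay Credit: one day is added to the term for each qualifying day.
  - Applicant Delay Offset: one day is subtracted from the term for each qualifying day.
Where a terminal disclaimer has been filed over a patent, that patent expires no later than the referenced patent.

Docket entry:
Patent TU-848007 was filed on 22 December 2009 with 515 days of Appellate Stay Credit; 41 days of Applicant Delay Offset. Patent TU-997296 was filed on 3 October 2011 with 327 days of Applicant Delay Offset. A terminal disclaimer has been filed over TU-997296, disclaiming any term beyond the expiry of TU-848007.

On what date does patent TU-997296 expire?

2028-11-10

Natural term of TU-997296:
  Base: filing + 18 years → 3 October 2029.
  Applicant Delay Offset: −327 days → 10 November 2028.
Expiry of referenced patent TU-848007:
  Base: filing + 18 years → 22 December 2027.
  Appellate Stay Credit: +515 days → 20 May 2029.
  Applicant Delay Offset: −41 days → 9 April 2029.
Terminal disclaimer: TU-997296 expires on the earlier of 10 November 2028 and 9 April 2029.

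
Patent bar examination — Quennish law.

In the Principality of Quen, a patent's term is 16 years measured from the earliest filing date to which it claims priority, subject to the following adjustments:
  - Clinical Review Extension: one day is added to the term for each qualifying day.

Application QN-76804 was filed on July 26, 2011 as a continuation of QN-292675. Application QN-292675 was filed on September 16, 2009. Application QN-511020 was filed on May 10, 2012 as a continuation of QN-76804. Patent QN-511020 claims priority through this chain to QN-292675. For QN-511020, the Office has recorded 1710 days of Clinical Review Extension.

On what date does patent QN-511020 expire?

Earliest priority filing: 16 September 2009.
Base term: 16 September 2009 + 16 years → 16 September 2025.
Clinical Review Extension: +1710 days → 23 May 2030.

2030-05-23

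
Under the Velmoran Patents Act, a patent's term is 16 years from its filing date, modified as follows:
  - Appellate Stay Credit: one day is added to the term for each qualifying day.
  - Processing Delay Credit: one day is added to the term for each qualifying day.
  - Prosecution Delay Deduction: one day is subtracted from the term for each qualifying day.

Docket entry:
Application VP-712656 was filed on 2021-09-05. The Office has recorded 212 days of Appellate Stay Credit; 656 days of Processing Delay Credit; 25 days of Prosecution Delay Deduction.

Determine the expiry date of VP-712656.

Base term: filing date + 16 years → 5 September 2037.
Appellate Stay Credit: +212 days → 5 April 2038.
Processing Delay Credit: +656 days → 21 January 2040.
Prosecution Delay Deduction: −25 days → 27 December 2039.

2039-12-27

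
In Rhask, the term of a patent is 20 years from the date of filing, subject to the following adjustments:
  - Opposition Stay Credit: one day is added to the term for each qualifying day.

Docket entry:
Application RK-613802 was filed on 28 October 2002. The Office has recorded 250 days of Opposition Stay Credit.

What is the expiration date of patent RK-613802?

Base term: filing date + 20 years → 28 October 2022.
Opposition Stay Credit: +250 days → 5 July 2023.

2023-07-05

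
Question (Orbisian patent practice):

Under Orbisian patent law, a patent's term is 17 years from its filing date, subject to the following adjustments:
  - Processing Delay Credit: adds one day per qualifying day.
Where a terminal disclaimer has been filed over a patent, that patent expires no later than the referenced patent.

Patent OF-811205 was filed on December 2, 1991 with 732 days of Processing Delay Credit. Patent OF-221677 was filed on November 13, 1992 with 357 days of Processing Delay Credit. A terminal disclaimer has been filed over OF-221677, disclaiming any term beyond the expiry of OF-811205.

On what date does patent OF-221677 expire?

November 5, 2010

Natural term of OF-221677:
  Base: filing + 17 years → 13 November 2009.
  Processing Delay Credit: +357 days → 5 November 2010.
Expiry of referenced patent OF-811205:
  Base: filing + 17 years → 2 December 2008.
  Processing Delay Credit: +732 days → 4 December 2010.
Terminal disclaimer: OF-221677 expires on the earlier of 5 November 2010 and 4 December 2010.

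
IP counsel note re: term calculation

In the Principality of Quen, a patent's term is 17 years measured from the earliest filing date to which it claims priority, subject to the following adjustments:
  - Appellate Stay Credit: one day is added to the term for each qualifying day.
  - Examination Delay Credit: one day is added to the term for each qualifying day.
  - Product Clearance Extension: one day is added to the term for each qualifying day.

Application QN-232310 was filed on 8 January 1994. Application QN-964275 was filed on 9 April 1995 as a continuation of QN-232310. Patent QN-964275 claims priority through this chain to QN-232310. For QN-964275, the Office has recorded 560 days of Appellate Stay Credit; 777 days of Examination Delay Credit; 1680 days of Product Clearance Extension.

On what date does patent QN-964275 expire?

Earliest priority filing: 8 January 1994.
Base term: 8 January 1994 + 17 years → 8 January 2011.
Appellate Stay Credit: +560 days → 21 July 2012.
Examination Delay Credit: +777 days → 6 September 2014.
Product Clearance Extension: +1680 days → 13 April 2019.

April 13, 2019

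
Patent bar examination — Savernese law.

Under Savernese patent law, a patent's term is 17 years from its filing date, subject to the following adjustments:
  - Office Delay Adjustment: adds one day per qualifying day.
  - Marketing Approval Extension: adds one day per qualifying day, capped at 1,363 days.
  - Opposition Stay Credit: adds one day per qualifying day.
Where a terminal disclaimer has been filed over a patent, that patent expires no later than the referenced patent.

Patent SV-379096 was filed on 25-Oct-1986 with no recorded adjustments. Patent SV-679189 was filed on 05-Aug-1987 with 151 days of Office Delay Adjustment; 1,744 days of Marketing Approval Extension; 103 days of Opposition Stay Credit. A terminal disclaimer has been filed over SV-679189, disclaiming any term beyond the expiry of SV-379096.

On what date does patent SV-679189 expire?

Natural term of SV-679189:
  Base: filing + 17 years → 5 August 2004.
  Office Delay Adjustment: +151 days → 3 January 2005.
  Marketing Approval Extension: 1744 days claimed exceeds the 1363-day cap, so +1363 days → 27 September 2008.
  Opposition Stay Credit: +103 days → 8 January 2009.
Expiry of referenced patent SV-379096:
  Base: filing + 17 years → 25 October 2003.
Terminal disclaimer: SV-679189 expires on the earlier of 8 January 2009 and 25 October 2003.

2003-10-25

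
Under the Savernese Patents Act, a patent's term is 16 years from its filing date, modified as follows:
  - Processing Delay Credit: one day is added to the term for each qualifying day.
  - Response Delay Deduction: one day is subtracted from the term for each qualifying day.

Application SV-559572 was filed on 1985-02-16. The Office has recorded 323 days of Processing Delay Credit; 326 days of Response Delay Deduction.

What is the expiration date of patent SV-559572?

February 13, 2001

Base term: filing date + 16 years → 16 February 2001.
Processing Delay Credit: +323 days → 5 January 2002.
Response Delay Deduction: −326 days → 13 February 2001.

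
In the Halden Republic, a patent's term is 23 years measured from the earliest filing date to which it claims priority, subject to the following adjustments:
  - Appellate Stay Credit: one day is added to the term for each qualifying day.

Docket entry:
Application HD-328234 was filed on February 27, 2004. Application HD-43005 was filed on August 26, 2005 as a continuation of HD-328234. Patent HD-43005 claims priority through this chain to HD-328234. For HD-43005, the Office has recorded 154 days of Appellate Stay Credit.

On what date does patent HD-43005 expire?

2027-07-31

Earliest priority filing: 27 February 2004.
Base term: 27 February 2004 + 23 years → 27 February 2027.
Appellate Stay Credit: +154 days → 31 July 2027.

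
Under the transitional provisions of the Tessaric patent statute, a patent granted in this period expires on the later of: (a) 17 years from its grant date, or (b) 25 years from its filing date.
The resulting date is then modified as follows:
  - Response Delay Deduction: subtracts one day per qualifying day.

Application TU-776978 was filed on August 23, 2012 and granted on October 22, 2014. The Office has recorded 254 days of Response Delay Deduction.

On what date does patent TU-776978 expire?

(a) grant + 17 years → 22 October 2031.
(b) filing + 25 years → 23 August 2037.
Later of the two: 23 August 2037.
Response Delay Deduction: −254 days → 12 December 2036.

December 12, 2036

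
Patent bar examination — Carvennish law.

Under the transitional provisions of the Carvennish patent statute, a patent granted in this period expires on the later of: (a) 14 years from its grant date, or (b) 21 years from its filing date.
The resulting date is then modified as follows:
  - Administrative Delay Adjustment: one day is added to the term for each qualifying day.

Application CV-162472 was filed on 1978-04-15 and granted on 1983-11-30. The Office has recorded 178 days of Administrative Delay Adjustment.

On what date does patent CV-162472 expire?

(a) grant + 14 years → 30 November 1997.
(b) filing + 21 years → 15 April 1999.
Later of the two: 15 April 1999.
Administrative Delay Adjustment: +178 days → 10 October 1999.

October 10, 1999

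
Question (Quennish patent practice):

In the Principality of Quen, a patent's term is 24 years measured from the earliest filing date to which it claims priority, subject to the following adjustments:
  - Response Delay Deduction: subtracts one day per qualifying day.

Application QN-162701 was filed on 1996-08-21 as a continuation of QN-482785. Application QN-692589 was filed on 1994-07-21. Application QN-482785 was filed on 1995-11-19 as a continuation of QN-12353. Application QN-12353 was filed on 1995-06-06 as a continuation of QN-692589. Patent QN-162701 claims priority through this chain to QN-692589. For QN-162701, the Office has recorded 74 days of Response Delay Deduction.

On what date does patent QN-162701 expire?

2018-05-08

Earliest priority filing: 21 July 1994.
Base term: 21 July 1994 + 24 years → 21 July 2018.
Response Delay Deduction: −74 days → 8 May 2018.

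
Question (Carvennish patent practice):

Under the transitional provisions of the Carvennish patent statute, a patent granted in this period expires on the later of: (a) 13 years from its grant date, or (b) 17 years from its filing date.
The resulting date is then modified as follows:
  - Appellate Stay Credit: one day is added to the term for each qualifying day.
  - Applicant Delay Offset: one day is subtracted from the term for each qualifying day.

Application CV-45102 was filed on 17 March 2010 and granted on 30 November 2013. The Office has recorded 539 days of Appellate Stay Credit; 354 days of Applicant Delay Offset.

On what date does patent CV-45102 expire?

(a) grant + 13 years → 30 November 2026.
(b) filing + 17 years → 17 March 2027.
Later of the two: 17 March 2027.
Appellate Stay Credit: +539 days → 6 September 2028.
Applicant Delay Offset: −354 days → 18 September 2027.

September 18, 2027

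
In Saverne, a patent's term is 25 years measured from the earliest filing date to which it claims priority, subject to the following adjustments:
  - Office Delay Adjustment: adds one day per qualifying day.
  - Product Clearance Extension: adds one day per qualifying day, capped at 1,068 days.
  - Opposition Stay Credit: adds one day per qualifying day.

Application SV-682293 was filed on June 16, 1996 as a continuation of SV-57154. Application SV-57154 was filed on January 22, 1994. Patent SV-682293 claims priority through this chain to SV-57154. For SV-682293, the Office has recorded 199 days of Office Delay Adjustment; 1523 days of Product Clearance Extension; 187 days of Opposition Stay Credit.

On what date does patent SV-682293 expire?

Earliest priority filing: 22 January 1994.
Base term: 22 January 1994 + 25 years → 22 January 2019.
Office Delay Adjustment: +199 days → 9 August 2019.
Product Clearance Extension: 1523 days claimed exceeds the 1068-day cap, so +1068 days → 12 July 2022.
Opposition Stay Credit: +187 days → 15 January 2023.

January 15, 2023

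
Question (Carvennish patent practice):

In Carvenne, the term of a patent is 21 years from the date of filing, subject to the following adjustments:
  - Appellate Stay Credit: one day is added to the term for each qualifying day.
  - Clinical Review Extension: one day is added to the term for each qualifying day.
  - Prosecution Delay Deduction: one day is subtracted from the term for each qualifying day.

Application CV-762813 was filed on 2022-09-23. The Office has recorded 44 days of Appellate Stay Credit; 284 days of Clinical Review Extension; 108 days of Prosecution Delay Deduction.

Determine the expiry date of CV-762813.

Base term: filing date + 21 years → 23 September 2043.
Appellate Stay Credit: +44 days → 6 November 2043.
Clinical Review Extension: +284 days → 16 August 2044.
Prosecution Delay Deduction: −108 days → 30 April 2044.

April 30, 2044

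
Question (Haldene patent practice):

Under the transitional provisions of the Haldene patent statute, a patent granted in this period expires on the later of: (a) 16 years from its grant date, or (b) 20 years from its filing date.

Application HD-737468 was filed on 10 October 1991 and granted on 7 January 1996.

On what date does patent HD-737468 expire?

January 7, 2012

(a) grant + 16 years → 7 January 2012.
(b) filing + 20 years → 10 October 2011.
Later of the two: 7 January 2012.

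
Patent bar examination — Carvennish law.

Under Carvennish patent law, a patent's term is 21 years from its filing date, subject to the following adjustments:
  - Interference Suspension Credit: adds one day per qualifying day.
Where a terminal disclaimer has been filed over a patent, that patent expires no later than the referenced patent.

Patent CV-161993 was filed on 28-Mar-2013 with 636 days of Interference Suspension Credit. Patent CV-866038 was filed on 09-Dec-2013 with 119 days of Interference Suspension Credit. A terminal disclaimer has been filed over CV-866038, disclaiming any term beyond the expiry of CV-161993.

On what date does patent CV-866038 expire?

April 7, 2035

Natural term of CV-866038:
  Base: filing + 21 years → 9 December 2034.
  Interference Suspension Credit: +119 days → 7 April 2035.
Expiry of referenced patent CV-161993:
  Base: filing + 21 years → 28 March 2034.
  Interference Suspension Credit: +636 days → 24 December 2035.
Terminal disclaimer: CV-866038 expires on the earlier of 7 April 2035 and 24 December 2035.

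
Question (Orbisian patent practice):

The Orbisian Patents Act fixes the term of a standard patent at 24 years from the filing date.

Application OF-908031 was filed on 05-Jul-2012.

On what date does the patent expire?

Filing date + 24 years → 5 July 2036.

July 5, 2036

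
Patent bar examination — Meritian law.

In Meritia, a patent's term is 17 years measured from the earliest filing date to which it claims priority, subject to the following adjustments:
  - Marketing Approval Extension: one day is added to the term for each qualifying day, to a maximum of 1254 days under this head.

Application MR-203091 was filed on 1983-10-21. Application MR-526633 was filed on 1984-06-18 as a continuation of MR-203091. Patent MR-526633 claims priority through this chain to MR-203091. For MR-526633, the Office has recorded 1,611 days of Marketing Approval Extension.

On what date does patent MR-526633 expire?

March 28, 2004

Earliest priority filing: 21 October 1983.
Base term: 21 October 1983 + 17 years → 21 October 2000.
Marketing Approval Extension: 1611 days claimed exceeds the 1254-day cap, so +1254 days → 28 March 2004.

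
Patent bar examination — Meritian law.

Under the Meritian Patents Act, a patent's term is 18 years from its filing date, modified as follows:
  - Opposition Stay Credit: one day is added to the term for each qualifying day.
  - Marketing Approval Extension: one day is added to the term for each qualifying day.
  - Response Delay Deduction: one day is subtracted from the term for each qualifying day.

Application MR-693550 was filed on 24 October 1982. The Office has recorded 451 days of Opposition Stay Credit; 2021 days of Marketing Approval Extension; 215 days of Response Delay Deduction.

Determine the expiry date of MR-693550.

December 29, 2006

Base term: filing date + 18 years → 24 October 2000.
Opposition Stay Credit: +451 days → 18 January 2002.
Marketing Approval Extension: +2021 days → 1 August 2007.
Response Delay Deduction: −215 days → 29 December 2006.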